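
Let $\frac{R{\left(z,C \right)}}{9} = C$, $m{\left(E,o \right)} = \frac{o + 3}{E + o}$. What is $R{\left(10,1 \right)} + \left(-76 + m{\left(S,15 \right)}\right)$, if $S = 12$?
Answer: $- \frac{199}{3} \approx -66.333$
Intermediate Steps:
$m{\left(E,o \right)} = \frac{3 + o}{E + o}$
$R{\left(z,C \right)} = 9 C$
$R{\left(10,1 \right)} + \left(-76 + m{\left(S,15 \right)}\right) = 9 \cdot 1 - \left(76 - \frac{3 + 15}{12 + 15}\right) = 9 - \left(76 - \frac{1}{27} \cdot 18\right) = 9 + \left(-76 + \frac{1}{27} \cdot 18\right) = 9 + \left(-76 + \frac{2}{3}\right) = 9 - \frac{226}{3} = - \frac{199}{3}$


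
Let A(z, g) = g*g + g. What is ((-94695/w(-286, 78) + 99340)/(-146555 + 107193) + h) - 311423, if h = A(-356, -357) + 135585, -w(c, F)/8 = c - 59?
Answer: -353066441815/7242608 ≈ -48749.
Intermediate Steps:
A(z, g) = g + g² (A(z, g) = g² + g = g + g²)
w(c, F) = 472 - 8*c (w(c, F) = -8*(c - 59) = -8*(-59 + c) = 472 - 8*c)
h = 262677 (h = -357*(1 - 357) + 135585 = -357*(-356) + 135585 = 127092 + 135585 = 262677)
((-94695/w(-286, 78) + 99340)/(-146555 + 107193) + h) - 311423 = ((-94695/(472 - 8*(-286)) + 99340)/(-146555 + 107193) + 262677) - 311423 = ((-94695/(472 + 2288) + 99340)/(-39362) + 262677) - 311423 = ((-94695/2760 + 99340)*(-1/39362) + 262677) - 311423 = ((-94695*1/2760 + 99340)*(-1/39362) + 262677) - 311423 = ((-6313/184 + 99340)*(-1/39362) + 262677) - 311423 = ((18272247/184)*(-1/39362) + 262677) - 311423 = (-18272247/7242608 + 262677) - 311423 = 1902448269369/7242608 - 311423 = -353066441815/7242608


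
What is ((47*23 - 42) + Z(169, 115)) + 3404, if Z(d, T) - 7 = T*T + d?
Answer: 17844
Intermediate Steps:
Z(d, T) = 7 + d + T² (Z(d, T) = 7 + (T*T + d) = 7 + (T² + d) = 7 + (d + T²) = 7 + d + T²)
((47*23 - 42) + Z(169, 115)) + 3404 = ((47*23 - 42) + (7 + 169 + 115²)) + 3404 = ((1081 - 42) + (7 + 169 + 13225)) + 3404 = (1039 + 13401) + 3404 = 14440 + 3404 = 17844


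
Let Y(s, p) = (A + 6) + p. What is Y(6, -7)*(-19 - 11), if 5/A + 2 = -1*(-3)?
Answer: -120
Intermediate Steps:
A = 5 (A = 5/(-2 - 1*(-3)) = 5/(-2 + 3) = 5/1 = 5*1 = 5)
Y(s, p) = 11 + p (Y(s, p) = (5 + 6) + p = 11 + p)
Y(6, -7)*(-19 - 11) = (11 - 7)*(-19 - 11) = 4*(-30) = -120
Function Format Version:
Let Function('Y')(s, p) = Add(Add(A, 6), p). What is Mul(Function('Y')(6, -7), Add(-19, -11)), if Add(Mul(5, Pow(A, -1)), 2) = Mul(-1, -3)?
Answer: -120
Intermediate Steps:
A = 5 (A = Mul(5, Pow(Add(-2, Mul(-1, -3)), -1)) = Mul(5, Pow(Add(-2, 3), -1)) = Mul(5, Pow(1, -1)) = Mul(5, 1) = 5)
Function('Y')(s, p) = Add(11, p) (Function('Y')(s, p) = Add(Add(5, 6), p) = Add(11, p))
Mul(Function('Y')(6, -7), Add(-19, -11)) = Mul(Add(11, -7), Add(-19, -11)) = Mul(4, -30) = -120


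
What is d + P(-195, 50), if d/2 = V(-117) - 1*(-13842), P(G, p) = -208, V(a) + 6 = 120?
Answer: 27704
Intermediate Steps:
V(a) = 114 (V(a) = -6 + 120 = 114)
d = 27912 (d = 2*(114 - 1*(-13842)) = 2*(114 + 13842) = 2*13956 = 27912)
d + P(-195, 50) = 27912 - 208 = 27704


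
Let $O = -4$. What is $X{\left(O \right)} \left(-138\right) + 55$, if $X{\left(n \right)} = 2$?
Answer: $-221$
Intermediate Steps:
$X{\left(O \right)} \left(-138\right) + 55 = 2 \left(-138\right) + 55 = -276 + 55 = -221$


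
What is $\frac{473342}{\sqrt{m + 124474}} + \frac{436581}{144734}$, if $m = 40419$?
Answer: $\frac{436581}{144734} + \frac{473342 \sqrt{164893}}{164893} \approx 1168.7$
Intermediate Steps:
$\frac{473342}{\sqrt{m + 124474}} + \frac{436581}{144734} = \frac{473342}{\sqrt{40419 + 124474}} + \frac{436581}{144734} = \frac{473342}{\sqrt{164893}} + 436581 \cdot \frac{1}{144734} = 473342 \frac{\sqrt{164893}}{164893} + \frac{436581}{144734} = \frac{473342 \sqrt{164893}}{164893} + \frac{436581}{144734} = \frac{436581}{144734} + \frac{473342 \sqrt{164893}}{164893}$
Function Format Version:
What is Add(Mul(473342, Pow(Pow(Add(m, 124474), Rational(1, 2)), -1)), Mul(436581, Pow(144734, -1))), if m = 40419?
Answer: Add(Rational(436581, 144734), Mul(Rational(473342, 164893), Pow(164893, Rational(1, 2)))) ≈ 1168.7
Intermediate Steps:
Add(Mul(473342, Pow(Pow(Add(m, 124474), Rational(1, 2)), -1)), Mul(436581, Pow(144734, -1))) = Add(Mul(473342, Pow(Pow(Add(40419, 124474), Rational(1, 2)), -1)), Mul(436581, Pow(144734, -1))) = Add(Mul(473342, Pow(Pow(164893, Rational(1, 2)), -1)), Mul(436581, Rational(1, 144734))) = Add(Mul(473342, Mul(Rational(1, 164893), Pow(164893, Rational(1, 2)))), Rational(436581, 144734)) = Add(Mul(Rational(473342, 164893), Pow(164893, Rational(1, 2))), Rational(436581, 144734)) = Add(Rational(436581, 144734), Mul(Rational(473342, 164893), Pow(164893, Rational(1, 2))))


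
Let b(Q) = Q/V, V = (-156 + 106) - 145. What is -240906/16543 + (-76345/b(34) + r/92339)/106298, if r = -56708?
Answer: -57655200894476609/5520818212736164 ≈ -10.443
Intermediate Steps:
V = -195 (V = -50 - 145 = -195)
b(Q) = -Q/195 (b(Q) = Q/(-195) = Q*(-1/195) = -Q/195)
-240906/16543 + (-76345/b(34) + r/92339)/106298 = -240906/16543 + (-76345/((-1/195*34)) - 56708/92339)/106298 = -240906*1/16543 + (-76345/(-34/195) - 56708*1/92339)*(1/106298) = -240906/16543 + (-76345*(-195/34) - 56708/92339)*(1/106298) = -240906/16543 + (14887275/34 - 56708/92339)*(1/106298) = -240906/16543 + (1374674158153/3139526)*(1/106298) = -240906/16543 + 1374674158153/333725334748 = -57655200894476609/5520818212736164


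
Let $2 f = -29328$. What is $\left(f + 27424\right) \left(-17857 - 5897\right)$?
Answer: $-303101040$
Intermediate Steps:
$f = -14664$ ($f = \frac{1}{2} \left(-29328\right) = -14664$)
$\left(f + 27424\right) \left(-17857 - 5897\right) = \left(-14664 + 27424\right) \left(-17857 - 5897\right) = 12760 \left(-23754\right) = -303101040$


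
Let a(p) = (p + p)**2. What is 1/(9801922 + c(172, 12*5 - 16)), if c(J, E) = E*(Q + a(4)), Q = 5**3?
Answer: 1/9810238 ≈ 1.0193e-7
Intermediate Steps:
a(p) = 4*p**2 (a(p) = (2*p)**2 = 4*p**2)
Q = 125
c(J, E) = 189*E (c(J, E) = E*(125 + 4*4**2) = E*(125 + 4*16) = E*(125 + 64) = E*189 = 189*E)
1/(9801922 + c(172, 12*5 - 16)) = 1/(9801922 + 189*(12*5 - 16)) = 1/(9801922 + 189*(60 - 16)) = 1/(9801922 + 189*44) = 1/(9801922 + 8316) = 1/9810238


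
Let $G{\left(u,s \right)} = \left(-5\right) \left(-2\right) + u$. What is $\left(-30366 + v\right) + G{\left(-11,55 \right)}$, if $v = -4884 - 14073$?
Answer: $-49324$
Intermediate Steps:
$v = -18957$ ($v = -4884 - 14073 = -18957$)
$G{\left(u,s \right)} = 10 + u$
$\left(-30366 + v\right) + G{\left(-11,55 \right)} = \left(-30366 - 18957\right) + \left(10 - 11\right) = -49323 - 1 = -49324$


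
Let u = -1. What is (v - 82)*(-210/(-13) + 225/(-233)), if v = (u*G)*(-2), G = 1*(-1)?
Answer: -3864420/3029 ≈ -1275.8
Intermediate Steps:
G = -1
v = -2 (v = -1*(-1)*(-2) = 1*(-2) = -2)
(v - 82)*(-210/(-13) + 225/(-233)) = (-2 - 82)*(-210/(-13) + 225/(-233)) = -84*(-210*(-1/13) + 225*(-1/233)) = -84*(210/13 - 225/233) = -84*46005/3029 = -3864420/3029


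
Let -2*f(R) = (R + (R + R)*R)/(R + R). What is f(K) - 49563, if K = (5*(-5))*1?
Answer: -198203/4 ≈ -49551.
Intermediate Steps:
K = -25 (K = -25*1 = -25)
f(R) = -(R + 2*R²)/(4*R) (f(R) = -(R + (R + R)*R)/(2*(R + R)) = -(R + (2*R)*R)/(2*(2*R)) = -(R + 2*R²)*1/(2*R)/2 = -(R + 2*R²)/(4*R))
f(K) - 49563 = (-¼ - ½*(-25)) - 49563 = (-¼ + 25/2) - 49563 = 49/4 - 49563 = -198203/4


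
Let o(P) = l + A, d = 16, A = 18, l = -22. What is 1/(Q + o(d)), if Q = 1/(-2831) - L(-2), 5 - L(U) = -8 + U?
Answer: -2831/53790 ≈ -0.052631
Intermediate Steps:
L(U) = 13 - U (L(U) = 5 - (-8 + U) = 5 + (8 - U) = 13 - U)
o(P) = -4 (o(P) = -22 + 18 = -4)
Q = -42466/2831 (Q = 1/(-2831) - (13 - 1*(-2)) = -1/2831 - (13 + 2) = -1/2831 - 1*15 = -1/2831 - 15 = -42466/2831 ≈ -15.000)
1/(Q + o(d)) = 1/(-42466/2831 - 4) = 1/(-53790/2831) = -2831/53790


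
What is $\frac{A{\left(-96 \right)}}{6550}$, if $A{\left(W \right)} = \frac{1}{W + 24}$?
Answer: $- \frac{1}{471600} \approx -2.1204 \cdot 10^{-6}$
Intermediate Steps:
$A{\left(W \right)} = \frac{1}{24 + W}$
$\frac{A{\left(-96 \right)}}{6550} = \frac{1}{\left(24 - 96\right) 6550} = \frac{1}{-72} \cdot \frac{1}{6550} = \left(- \frac{1}{72}\right) \frac{1}{6550} = - \frac{1}{471600}$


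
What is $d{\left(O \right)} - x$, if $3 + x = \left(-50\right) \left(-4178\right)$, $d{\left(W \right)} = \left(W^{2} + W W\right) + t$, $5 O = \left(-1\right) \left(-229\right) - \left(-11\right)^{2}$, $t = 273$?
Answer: $- \frac{5192272}{25} \approx -2.0769 \cdot 10^{5}$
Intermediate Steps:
$O = \frac{108}{5}$ ($O = \frac{\left(-1\right) \left(-229\right) - \left(-11\right)^{2}}{5} = \frac{229 - 121}{5} = \frac{1}{5} \cdot 108 = \frac{108}{5} \approx 21.6$)
$d{\left(W \right)} = 273 + 2 W^{2}$ ($d{\left(W \right)} = \left(W^{2} + W W\right) + 273 = \left(W^{2} + W^{2}\right) + 273 = 2 W^{2} + 273 = 273 + 2 W^{2}$)
$x = 208897$ ($x = -3 - -208900 = -3 + 208900 = 208897$)
$d{\left(O \right)} - x = \left(273 + 2 \left(\frac{108}{5}\right)^{2}\right) - 208897 = \left(273 + 2 \cdot \frac{11664}{25}\right) - 208897 = \left(273 + \frac{23328}{25}\right) - 208897 = \frac{30153}{25} - 208897 = - \frac{5192272}{25}$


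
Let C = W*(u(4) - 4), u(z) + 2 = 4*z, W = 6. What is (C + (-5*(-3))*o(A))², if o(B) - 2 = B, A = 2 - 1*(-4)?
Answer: 32400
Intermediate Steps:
A = 6 (A = 2 + 4 = 6)
o(B) = 2 + B
u(z) = -2 + 4*z
C = 60 (C = 6*((-2 + 4*4) - 4) = 6*((-2 + 16) - 4) = 6*(14 - 4) = 6*10 = 60)
(C + (-5*(-3))*o(A))² = (60 + (-5*(-3))*(2 + 6))² = (60 + 15*8)² = (60 + 120)² = 180² = 32400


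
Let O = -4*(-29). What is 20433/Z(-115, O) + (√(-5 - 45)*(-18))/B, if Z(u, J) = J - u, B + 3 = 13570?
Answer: 973/11 - 90*I*√2/13567 ≈ 88.455 - 0.0093815*I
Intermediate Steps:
O = 116
B = 13567 (B = -3 + 13570 = 13567)
20433/Z(-115, O) + (√(-5 - 45)*(-18))/B = 20433/(116 - 1*(-115)) + (√(-5 - 45)*(-18))/13567 = 20433/(116 + 115) + (√(-50)*(-18))*(1/13567) = 20433/231 + ((5*I*√2)*(-18))*(1/13567) = 20433*(1/231) - 90*I*√2*(1/13567) = 973/11 - 90*I*√2/13567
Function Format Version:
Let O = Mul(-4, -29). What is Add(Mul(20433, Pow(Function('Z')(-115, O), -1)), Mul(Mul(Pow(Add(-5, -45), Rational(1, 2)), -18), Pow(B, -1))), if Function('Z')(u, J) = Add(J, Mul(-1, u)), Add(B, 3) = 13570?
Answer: Add(Rational(973, 11), Mul(Rational(-90, 13567), I, Pow(2, Rational(1, 2)))) ≈ Add(88.455, Mul(-0.0093815, I))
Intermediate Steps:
O = 116
B = 13567 (B = Add(-3, 13570) = 13567)
Add(Mul(20433, Pow(Function('Z')(-115, O), -1)), Mul(Mul(Pow(Add(-5, -45), Rational(1, 2)), -18), Pow(B, -1))) = Add(Mul(20433, Pow(Add(116, Mul(-1, -115)), -1)), Mul(Mul(Pow(Add(-5, -45), Rational(1, 2)), -18), Pow(13567, -1))) = Add(Mul(20433, Pow(Add(116, 115), -1)), Mul(Mul(Pow(-50, Rational(1, 2)), -18), Rational(1, 13567))) = Add(Mul(20433, Pow(231, -1)), Mul(Mul(Mul(5, I, Pow(2, Rational(1, 2))), -18), Rational(1, 13567))) = Add(Mul(20433, Rational(1, 231)), Mul(Mul(-90, I, Pow(2, Rational(1, 2))), Rational(1, 13567))) = Add(Rational(973, 11), Mul(Rational(-90, 13567), I, Pow(2, Rational(1, 2))))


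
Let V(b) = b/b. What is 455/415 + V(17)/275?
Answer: 25108/22825 ≈ 1.1000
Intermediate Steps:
V(b) = 1
455/415 + V(17)/275 = 455/415 + 1/275 = 455*(1/415) + 1*(1/275) = 91/83 + 1/275 = 25108/22825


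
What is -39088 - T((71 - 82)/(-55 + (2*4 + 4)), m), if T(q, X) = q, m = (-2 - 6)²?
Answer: -1680795/43 ≈ -39088.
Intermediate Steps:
m = 64 (m = (-8)² = 64)
-39088 - T((71 - 82)/(-55 + (2*4 + 4)), m) = -39088 - (71 - 82)/(-55 + (2*4 + 4)) = -39088 - (-11)/(-55 + (8 + 4)) = -39088 - (-11)/(-55 + 12) = -39088 - (-11)/(-43) = -39088 - (-11)*(-1)/43 = -39088 - 1*11/43 = -39088 - 11/43 = -1680795/43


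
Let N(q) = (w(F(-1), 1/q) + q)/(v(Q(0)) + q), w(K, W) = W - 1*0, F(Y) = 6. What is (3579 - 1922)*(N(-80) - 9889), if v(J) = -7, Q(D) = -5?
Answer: -114036461623/6960 ≈ -1.6385e+7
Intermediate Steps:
w(K, W) = W (w(K, W) = W + 0 = W)
N(q) = (q + 1/q)/(-7 + q) (N(q) = (1/q + q)/(-7 + q) = (q + 1/q)/(-7 + q))
(3579 - 1922)*(N(-80) - 9889) = (3579 - 1922)*((1 + (-80)**2)/((-80)*(-7 - 80)) - 9889) = 1657*(-1/80*(1 + 6400)/(-87) - 9889) = 1657*(-1/80*(-1/87)*6401 - 9889) = 1657*(6401/6960 - 9889) = 1657*(-68821039/6960) = -114036461623/6960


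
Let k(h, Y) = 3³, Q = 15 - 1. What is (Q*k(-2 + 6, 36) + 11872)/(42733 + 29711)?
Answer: 6125/36222 ≈ 0.16910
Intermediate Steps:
Q = 14
k(h, Y) = 27
(Q*k(-2 + 6, 36) + 11872)/(42733 + 29711) = (14*27 + 11872)/(42733 + 29711) = (378 + 11872)/72444 = 12250*(1/72444) = 6125/36222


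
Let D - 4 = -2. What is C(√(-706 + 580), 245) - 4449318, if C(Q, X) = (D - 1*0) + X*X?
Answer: -4389291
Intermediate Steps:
D = 2 (D = 4 - 2 = 2)
C(Q, X) = 2 + X² (C(Q, X) = (2 - 1*0) + X*X = (2 + 0) + X² = 2 + X²)
C(√(-706 + 580), 245) - 4449318 = (2 + 245²) - 4449318 = (2 + 60025) - 4449318 = 60027 - 4449318 = -4389291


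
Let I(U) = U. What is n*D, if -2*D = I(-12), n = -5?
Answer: -30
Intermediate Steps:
D = 6 (D = -½*(-12) = 6)
n*D = -5*6 = -30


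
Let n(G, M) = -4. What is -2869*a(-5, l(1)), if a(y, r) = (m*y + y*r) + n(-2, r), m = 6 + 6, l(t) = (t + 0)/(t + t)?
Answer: 381577/2 ≈ 1.9079e+5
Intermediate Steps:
l(t) = ½ (l(t) = t/((2*t)) = t*(1/(2*t)) = ½)
m = 12
a(y, r) = -4 + 12*y + r*y (a(y, r) = (12*y + y*r) - 4 = (12*y + r*y) - 4 = -4 + 12*y + r*y)
-2869*a(-5, l(1)) = -2869*(-4 + 12*(-5) + (½)*(-5)) = -2869*(-4 - 60 - 5/2) = -2869*(-133/2) = 381577/2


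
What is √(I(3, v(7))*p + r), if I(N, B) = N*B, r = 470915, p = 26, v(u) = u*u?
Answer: √474737 ≈ 689.01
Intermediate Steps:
v(u) = u²
I(N, B) = B*N
√(I(3, v(7))*p + r) = √((7²*3)*26 + 470915) = √((49*3)*26 + 470915) = √(147*26 + 470915) = √(3822 + 470915) = √474737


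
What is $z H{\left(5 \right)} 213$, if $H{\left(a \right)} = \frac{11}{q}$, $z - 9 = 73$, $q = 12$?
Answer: $\frac{32021}{2} \approx 16011.0$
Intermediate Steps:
$z = 82$ ($z = 9 + 73 = 82$)
$H{\left(a \right)} = \frac{11}{12}$
$z H{\left(5 \right)} 213 = 82 \cdot \frac{11}{12} \cdot 213 = \frac{451}{6} \cdot 213 = \frac{32021}{2}$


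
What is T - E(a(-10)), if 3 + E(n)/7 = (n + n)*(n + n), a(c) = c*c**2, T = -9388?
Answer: -28009367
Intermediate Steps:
a(c) = c**3
E(n) = -21 + 28*n**2 (E(n) = -21 + 7*((n + n)*(n + n)) = -21 + 7*((2*n)*(2*n)) = -21 + 7*(4*n**2) = -21 + 28*n**2)
T - E(a(-10)) = -9388 - (-21 + 28*((-10)**3)**2) = -9388 - (-21 + 28*(-1000)**2) = -9388 - (-21 + 28*1000000) = -9388 - (-21 + 28000000) = -9388 - 1*27999979 = -9388 - 27999979 = -28009367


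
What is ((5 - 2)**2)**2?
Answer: 81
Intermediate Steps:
((5 - 2)**2)**2 = (3**2)**2 = 9**2 = 81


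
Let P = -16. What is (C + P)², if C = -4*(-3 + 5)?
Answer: 576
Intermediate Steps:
C = -8 (C = -4*2 = -8)
(C + P)² = (-8 - 16)² = (-24)² = 576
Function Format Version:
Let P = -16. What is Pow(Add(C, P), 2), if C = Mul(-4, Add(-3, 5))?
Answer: 576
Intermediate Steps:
C = -8 (C = Mul(-4, 2) = -8)
Pow(Add(C, P), 2) = Pow(Add(-8, -16), 2) = Pow(-24, 2) = 576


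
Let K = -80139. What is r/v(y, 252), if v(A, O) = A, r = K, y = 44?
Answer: -80139/44 ≈ -1821.3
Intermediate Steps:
r = -80139
r/v(y, 252) = -80139/44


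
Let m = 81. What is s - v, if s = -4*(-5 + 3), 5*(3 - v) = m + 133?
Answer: 239/5 ≈ 47.800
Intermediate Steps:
v = -199/5 (v = 3 - (81 + 133)/5 = 3 - ⅕*214 = 3 - 214/5 = -199/5 ≈ -39.800)
s = 8 (s = -4*(-2) = 8)
s - v = 8 - 1*(-199/5) = 8 + 199/5 = 239/5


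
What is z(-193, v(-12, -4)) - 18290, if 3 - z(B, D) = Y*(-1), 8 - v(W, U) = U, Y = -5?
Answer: -18292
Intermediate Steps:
v(W, U) = 8 - U
z(B, D) = -2 (z(B, D) = 3 - (-5)*(-1) = 3 - 1*5 = 3 - 5 = -2)
z(-193, v(-12, -4)) - 18290 = -2 - 18290 = -18292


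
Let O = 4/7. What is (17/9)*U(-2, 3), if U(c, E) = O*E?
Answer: 68/21 ≈ 3.2381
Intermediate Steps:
O = 4/7 (O = 4*(⅐) = 4/7 ≈ 0.57143)
U(c, E) = 4*E/7
(17/9)*U(-2, 3) = (17/9)*((4/7)*3) = (17*(⅑))*(12/7) = (17/9)*(12/7) = 68/21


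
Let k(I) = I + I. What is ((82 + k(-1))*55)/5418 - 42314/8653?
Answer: -95592026/23440977 ≈ -4.0780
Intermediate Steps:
k(I) = 2*I
((82 + k(-1))*55)/5418 - 42314/8653 = ((82 + 2*(-1))*55)/5418 - 42314/8653 = ((82 - 2)*55)*(1/5418) - 42314*1/8653 = (80*55)*(1/5418) - 42314/8653 = 4400*(1/5418) - 42314/8653 = 2200/2709 - 42314/8653 = -95592026/23440977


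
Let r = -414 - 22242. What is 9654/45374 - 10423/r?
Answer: 345827113/513996672 ≈ 0.67282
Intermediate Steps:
r = -22656
9654/45374 - 10423/r = 9654/45374 - 10423/(-22656) = 9654*(1/45374) - 10423*(-1/22656) = 4827/22687 + 10423/22656 = 345827113/513996672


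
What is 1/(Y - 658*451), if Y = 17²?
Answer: -1/296469 ≈ -3.3730e-6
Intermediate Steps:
Y = 289
1/(Y - 658*451) = 1/(289 - 658*451) = 1/(289 - 296758) = 1/(-296469) = -1/296469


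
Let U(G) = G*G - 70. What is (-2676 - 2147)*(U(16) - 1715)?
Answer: 7374367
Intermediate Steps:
U(G) = -70 + G**2 (U(G) = G**2 - 70 = -70 + G**2)
(-2676 - 2147)*(U(16) - 1715) = (-2676 - 2147)*((-70 + 16**2) - 1715) = -4823*((-70 + 256) - 1715) = -4823*(186 - 1715) = -4823*(-1529) = 7374367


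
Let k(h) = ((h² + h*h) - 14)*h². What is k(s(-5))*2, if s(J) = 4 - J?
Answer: 23976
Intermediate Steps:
k(h) = h²*(-14 + 2*h²) (k(h) = ((h² + h²) - 14)*h² = (2*h² - 14)*h² = (-14 + 2*h²)*h² = h²*(-14 + 2*h²))
k(s(-5))*2 = (2*(4 - 1*(-5))²*(-7 + (4 - 1*(-5))²))*2 = (2*(4 + 5)²*(-7 + (4 + 5)²))*2 = (2*9²*(-7 + 9²))*2 = (2*81*(-7 + 81))*2 = (2*81*74)*2 = 11988*2 = 23976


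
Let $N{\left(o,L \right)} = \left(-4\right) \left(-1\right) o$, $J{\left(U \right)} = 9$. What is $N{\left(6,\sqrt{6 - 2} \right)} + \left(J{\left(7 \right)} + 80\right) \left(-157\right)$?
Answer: $-13949$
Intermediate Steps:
$N{\left(o,L \right)} = 4 o$
$N{\left(6,\sqrt{6 - 2} \right)} + \left(J{\left(7 \right)} + 80\right) \left(-157\right) = 4 \cdot 6 + \left(9 + 80\right) \left(-157\right) = 24 + 89 \left(-157\right) = 24 - 13973 = -13949$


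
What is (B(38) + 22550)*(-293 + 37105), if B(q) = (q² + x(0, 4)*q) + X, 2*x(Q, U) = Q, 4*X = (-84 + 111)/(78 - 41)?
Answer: 32681132217/37 ≈ 8.8327e+8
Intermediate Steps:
X = 27/148 (X = ((-84 + 111)/(78 - 41))/4 = (27/37)/4 = (27*(1/37))/4 = (¼)*(27/37) = 27/148 ≈ 0.18243)
x(Q, U) = Q/2
B(q) = 27/148 + q² (B(q) = (q² + ((½)*0)*q) + 27/148 = (q² + 0*q) + 27/148 = (q² + 0) + 27/148 = q² + 27/148 = 27/148 + q²)
(B(38) + 22550)*(-293 + 37105) = ((27/148 + 38²) + 22550)*(-293 + 37105) = ((27/148 + 1444) + 22550)*36812 = (213739/148 + 22550)*36812 = (3551139/148)*36812 = 32681132217/37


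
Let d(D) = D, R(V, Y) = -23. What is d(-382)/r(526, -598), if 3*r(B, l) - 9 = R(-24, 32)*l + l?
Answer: -1146/13165 ≈ -0.087049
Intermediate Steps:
r(B, l) = 3 - 22*l/3 (r(B, l) = 3 + (-23*l + l)/3 = 3 + (-22*l)/3 = 3 - 22*l/3)
d(-382)/r(526, -598) = -382/(3 - 22/3*(-598)) = -382/(3 + 13156/3) = -382/13165/3 = -382*3/13165 = -1146/13165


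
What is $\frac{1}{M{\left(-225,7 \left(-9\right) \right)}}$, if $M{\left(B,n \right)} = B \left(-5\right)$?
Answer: $\frac{1}{1125} \approx 0.00088889$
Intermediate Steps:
$M{\left(B,n \right)} = - 5 B$
$\frac{1}{M{\left(-225,7 \left(-9\right) \right)}} = \frac{1}{\left(-5\right) \left(-225\right)} = \frac{1}{1125}$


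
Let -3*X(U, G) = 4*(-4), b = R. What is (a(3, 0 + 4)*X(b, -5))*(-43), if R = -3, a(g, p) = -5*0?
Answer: 0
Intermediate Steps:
a(g, p) = 0
b = -3
X(U, G) = 16/3 (X(U, G) = -4*(-4)/3 = -⅓*(-16) = 16/3)
(a(3, 0 + 4)*X(b, -5))*(-43) = (0*(16/3))*(-43) = 0*(-43) = 0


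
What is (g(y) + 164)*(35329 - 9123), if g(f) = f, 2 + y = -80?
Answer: 2148892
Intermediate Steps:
y = -82 (y = -2 - 80 = -82)
(g(y) + 164)*(35329 - 9123) = (-82 + 164)*(35329 - 9123) = 82*26206 = 2148892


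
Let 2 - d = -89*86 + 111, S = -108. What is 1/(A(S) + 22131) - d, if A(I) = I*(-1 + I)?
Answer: -255798134/33903 ≈ -7545.0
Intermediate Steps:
d = 7545 (d = 2 - (-89*86 + 111) = 2 - (-7654 + 111) = 2 - 1*(-7543) = 2 + 7543 = 7545)
1/(A(S) + 22131) - d = 1/(-108*(-1 - 108) + 22131) - 1*7545 = 1/(-108*(-109) + 22131) - 7545 = 1/(11772 + 22131) - 7545 = 1/33903 - 7545 = -255798134/33903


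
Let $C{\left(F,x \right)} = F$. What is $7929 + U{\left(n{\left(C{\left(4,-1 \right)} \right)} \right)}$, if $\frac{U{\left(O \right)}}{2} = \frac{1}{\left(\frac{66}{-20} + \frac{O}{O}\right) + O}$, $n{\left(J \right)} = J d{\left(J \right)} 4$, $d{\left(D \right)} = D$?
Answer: $\frac{4892213}{617} \approx 7929.0$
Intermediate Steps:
$n{\left(J \right)} = 4 J^{2}$ ($n{\left(J \right)} = J J 4 = J^{2} \cdot 4 = 4 J^{2}$)
$U{\left(O \right)} = \frac{2}{- \frac{23}{10} + O}$ ($U{\left(O \right)} = \frac{2}{\left(\frac{66}{-20} + \frac{O}{O}\right) + O} = \frac{2}{\left(66 \left(- \frac{1}{20}\right) + 1\right) + O} = \frac{2}{\left(- \frac{33}{10} + 1\right) + O} = \frac{2}{- \frac{23}{10} + O}$)
$7929 + U{\left(n{\left(C{\left(4,-1 \right)} \right)} \right)} = 7929 + \frac{20}{-23 + 10 \cdot 4 \cdot 4^{2}} = 7929 + \frac{20}{-23 + 10 \cdot 4 \cdot 16} = 7929 + \frac{20}{-23 + 10 \cdot 64} = 7929 + \frac{20}{-23 + 640} = 7929 + \frac{20}{617} = \frac{4892213}{617}$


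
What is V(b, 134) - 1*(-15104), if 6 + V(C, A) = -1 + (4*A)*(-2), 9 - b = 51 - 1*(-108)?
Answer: 14025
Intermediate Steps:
b = -150 (b = 9 - (51 - 1*(-108)) = 9 - (51 + 108) = 9 - 1*159 = 9 - 159 = -150)
V(C, A) = -7 - 8*A (V(C, A) = -6 + (-1 + (4*A)*(-2)) = -6 + (-1 - 8*A) = -7 - 8*A)
V(b, 134) - 1*(-15104) = (-7 - 8*134) - 1*(-15104) = (-7 - 1072) + 15104 = -1079 + 15104 = 14025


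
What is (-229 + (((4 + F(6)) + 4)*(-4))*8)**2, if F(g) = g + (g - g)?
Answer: 458329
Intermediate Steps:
F(g) = g (F(g) = g + 0 = g)
(-229 + (((4 + F(6)) + 4)*(-4))*8)**2 = (-229 + (((4 + 6) + 4)*(-4))*8)**2 = (-229 + ((10 + 4)*(-4))*8)**2 = (-229 + (14*(-4))*8)**2 = (-229 - 56*8)**2 = (-229 - 448)**2 = (-677)**2 = 458329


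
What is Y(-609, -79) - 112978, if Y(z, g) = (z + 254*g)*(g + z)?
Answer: 14111422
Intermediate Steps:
Y(z, g) = (g + z)*(z + 254*g)
Y(-609, -79) - 112978 = ((-609)**2 + 254*(-79)**2 + 255*(-79)*(-609)) - 112978 = (370881 + 254*6241 + 12268305) - 112978 = (370881 + 1585214 + 12268305) - 112978 = 14224400 - 112978 = 14111422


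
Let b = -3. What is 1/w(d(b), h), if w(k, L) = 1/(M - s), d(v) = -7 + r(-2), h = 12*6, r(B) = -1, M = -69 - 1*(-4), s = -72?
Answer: 7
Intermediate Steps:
M = -65 (M = -69 + 4 = -65)
h = 72
d(v) = -8 (d(v) = -7 - 1 = -8)
w(k, L) = 1/7 (w(k, L) = 1/(-65 - 1*(-72)) = 1/(-65 + 72) = 1/7)
1/w(d(b), h) = 1/(1/7) = 7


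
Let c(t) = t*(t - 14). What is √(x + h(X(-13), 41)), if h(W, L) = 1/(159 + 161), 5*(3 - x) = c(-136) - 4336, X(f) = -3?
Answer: I*√205427/8 ≈ 56.655*I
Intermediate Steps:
c(t) = t*(-14 + t)
x = -16049/5 (x = 3 - (-136*(-14 - 136) - 4336)/5 = 3 - (-136*(-150) - 4336)/5 = 3 - (20400 - 4336)/5 = 3 - ⅕*16064 = 3 - 16064/5 = -16049/5 ≈ -3209.8)
h(W, L) = 1/320
√(x + h(X(-13), 41)) = √(-16049/5 + 1/320) = √(-205427/64) = I*√205427/8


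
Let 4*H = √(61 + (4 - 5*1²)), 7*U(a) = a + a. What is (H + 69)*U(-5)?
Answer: -690/7 - 5*√15/7 ≈ -101.34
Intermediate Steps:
U(a) = 2*a/7 (U(a) = (a + a)/7 = (2*a)/7 = 2*a/7)
H = √15/2 (H = √(61 + (4 - 5*1²))/4 = √(61 + (4 - 5*1))/4 = √(61 + (4 - 5))/4 = √(61 - 1)/4 = √60/4 = (2*√15)/4 = √15/2 ≈ 1.9365)
(H + 69)*U(-5) = (√15/2 + 69)*((2/7)*(-5)) = (69 + √15/2)*(-10/7) = -690/7 - 5*√15/7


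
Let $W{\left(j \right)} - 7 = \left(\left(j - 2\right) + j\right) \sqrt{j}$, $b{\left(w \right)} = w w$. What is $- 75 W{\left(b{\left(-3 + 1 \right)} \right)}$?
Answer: $-1425$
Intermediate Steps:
$b{\left(w \right)} = w^{2}$
$W{\left(j \right)} = 7 + \sqrt{j} \left(-2 + 2 j\right)$ ($W{\left(j \right)} = 7 + \left(\left(j - 2\right) + j\right) \sqrt{j} = 7 + \left(\left(-2 + j\right) + j\right) \sqrt{j} = 7 + \left(-2 + 2 j\right) \sqrt{j} = 7 + \sqrt{j} \left(-2 + 2 j\right)$)
$- 75 W{\left(b{\left(-3 + 1 \right)} \right)} = - 75 \left(7 - 2 \sqrt{\left(-3 + 1\right)^{2}} + 2 \left(\left(-3 + 1\right)^{2}\right)^{\frac{3}{2}}\right) = - 75 \left(7 - 2 \sqrt{\left(-2\right)^{2}} + 2 \left(\left(-2\right)^{2}\right)^{\frac{3}{2}}\right) = - 75 \left(7 - 2 \sqrt{4} + 2 \cdot 4^{\frac{3}{2}}\right) = - 75 \left(7 - 4 + 2 \cdot 8\right) = - 75 \left(7 - 4 + 16\right) = \left(-75\right) 19 = -1425$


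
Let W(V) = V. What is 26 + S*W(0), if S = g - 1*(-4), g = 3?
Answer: 26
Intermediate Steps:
S = 7 (S = 3 - 1*(-4) = 3 + 4 = 7)
26 + S*W(0) = 26 + 7*0 = 26 + 0 = 26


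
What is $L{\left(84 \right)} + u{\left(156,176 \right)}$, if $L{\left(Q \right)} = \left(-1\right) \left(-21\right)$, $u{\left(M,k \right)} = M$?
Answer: $177$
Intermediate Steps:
$L{\left(Q \right)} = 21$
$L{\left(84 \right)} + u{\left(156,176 \right)} = 21 + 156 = 177$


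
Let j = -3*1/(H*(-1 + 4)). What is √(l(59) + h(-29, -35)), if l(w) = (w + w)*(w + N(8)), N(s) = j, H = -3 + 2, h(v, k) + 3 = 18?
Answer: √7095 ≈ 84.232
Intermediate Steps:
h(v, k) = 15 (h(v, k) = -3 + 18 = 15)
H = -1
j = 1 (j = -3*(-1/(-1 + 4)) = -3/(3*(-1)) = -3/(-3) = -3*(-⅓) = 1)
N(s) = 1
l(w) = 2*w*(1 + w) (l(w) = (w + w)*(w + 1) = (2*w)*(1 + w) = 2*w*(1 + w))
√(l(59) + h(-29, -35)) = √(2*59*(1 + 59) + 15) = √(2*59*60 + 15) = √(7080 + 15) = √7095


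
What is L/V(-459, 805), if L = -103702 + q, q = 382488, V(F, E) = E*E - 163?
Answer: 139393/323931 ≈ 0.43032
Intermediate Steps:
V(F, E) = -163 + E² (V(F, E) = E² - 163 = -163 + E²)
L = 278786 (L = -103702 + 382488 = 278786)
L/V(-459, 805) = 278786/(-163 + 805²) = 278786/(-163 + 648025) = 278786/647862 = 278786*(1/647862) = 139393/323931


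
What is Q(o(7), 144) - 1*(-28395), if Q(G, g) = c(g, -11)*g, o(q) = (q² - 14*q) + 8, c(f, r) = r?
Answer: 26811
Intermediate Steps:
o(q) = 8 + q² - 14*q
Q(G, g) = -11*g
Q(o(7), 144) - 1*(-28395) = -11*144 - 1*(-28395) = -1584 + 28395 = 26811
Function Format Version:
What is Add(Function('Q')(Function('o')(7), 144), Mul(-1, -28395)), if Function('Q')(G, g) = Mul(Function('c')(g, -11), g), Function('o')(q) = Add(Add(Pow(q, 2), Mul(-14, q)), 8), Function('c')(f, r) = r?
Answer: 26811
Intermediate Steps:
Function('o')(q) = Add(8, Pow(q, 2), Mul(-14, q))
Function('Q')(G, g) = Mul(-11, g)
Add(Function('Q')(Function('o')(7), 144), Mul(-1, -28395)) = Add(Mul(-11, 144), Mul(-1, -28395)) = Add(-1584, 28395) = 26811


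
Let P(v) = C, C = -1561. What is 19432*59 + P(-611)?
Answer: 1144927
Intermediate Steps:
P(v) = -1561
19432*59 + P(-611) = 19432*59 - 1561 = 1146488 - 1561 = 1144927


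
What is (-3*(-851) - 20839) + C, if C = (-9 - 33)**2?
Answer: -16522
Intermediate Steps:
C = 1764 (C = (-42)**2 = 1764)
(-3*(-851) - 20839) + C = (-3*(-851) - 20839) + 1764 = (2553 - 20839) + 1764 = -18286 + 1764 = -16522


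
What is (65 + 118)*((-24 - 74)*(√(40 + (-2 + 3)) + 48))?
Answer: -860832 - 17934*√41 ≈ -9.7567e+5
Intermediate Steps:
(65 + 118)*((-24 - 74)*(√(40 + (-2 + 3)) + 48)) = 183*(-98*(√(40 + 1) + 48)) = 183*(-98*(√41 + 48)) = 183*(-98*(48 + √41)) = 183*(-4704 - 98*√41) = -860832 - 17934*√41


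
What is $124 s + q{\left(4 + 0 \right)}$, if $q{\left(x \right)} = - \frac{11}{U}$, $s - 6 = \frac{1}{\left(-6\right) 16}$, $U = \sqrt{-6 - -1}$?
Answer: $\frac{17825}{24} + \frac{11 i \sqrt{5}}{5} \approx 742.71 + 4.9193 i$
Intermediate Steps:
$U = i \sqrt{5}$ ($U = \sqrt{-6 + \left(-4 + 5\right)} = \sqrt{-6 + 1} = \sqrt{-5} = i \sqrt{5} \approx 2.2361 i$)
$s = \frac{575}{96}$ ($s = 6 + \frac{1}{\left(-6\right) 16} = 6 + \frac{1}{-96} = 6 - \frac{1}{96} = \frac{575}{96} \approx 5.9896$)
$q{\left(x \right)} = \frac{11 i \sqrt{5}}{5}$ ($q{\left(x \right)} = - \frac{11}{i \sqrt{5}} = - 11 \left(- \frac{i \sqrt{5}}{5}\right) = \frac{11 i \sqrt{5}}{5}$)
$124 s + q{\left(4 + 0 \right)} = 124 \cdot \frac{575}{96} + \frac{11 i \sqrt{5}}{5} = \frac{17825}{24} + \frac{11 i \sqrt{5}}{5}$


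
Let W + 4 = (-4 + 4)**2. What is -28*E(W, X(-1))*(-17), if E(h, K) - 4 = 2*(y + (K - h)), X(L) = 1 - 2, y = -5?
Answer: 0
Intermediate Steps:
W = -4 (W = -4 + (-4 + 4)**2 = -4 + 0**2 = -4 + 0 = -4)
X(L) = -1
E(h, K) = -6 - 2*h + 2*K (E(h, K) = 4 + 2*(-5 + (K - h)) = 4 + 2*(-5 + K - h) = 4 + (-10 - 2*h + 2*K) = -6 - 2*h + 2*K)
-28*E(W, X(-1))*(-17) = -28*(-6 - 2*(-4) + 2*(-1))*(-17) = -28*(-6 + 8 - 2)*(-17) = -28*0*(-17) = 0*(-17) = 0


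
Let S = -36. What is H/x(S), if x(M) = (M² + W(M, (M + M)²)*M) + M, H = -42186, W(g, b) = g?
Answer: -7031/426 ≈ -16.505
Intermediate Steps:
x(M) = M + 2*M² (x(M) = (M² + M*M) + M = (M² + M²) + M = 2*M² + M = M + 2*M²)
H/x(S) = -42186*(-1/(36*(1 + 2*(-36)))) = -42186*(-1/(36*(1 - 72))) = -42186/((-36*(-71))) = -42186/2556 = -42186*1/2556 = -7031/426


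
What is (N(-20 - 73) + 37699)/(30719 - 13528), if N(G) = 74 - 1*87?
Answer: 37686/17191 ≈ 2.1922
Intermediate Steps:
N(G) = -13 (N(G) = 74 - 87 = -13)
(N(-20 - 73) + 37699)/(30719 - 13528) = (-13 + 37699)/(30719 - 13528) = 37686/17191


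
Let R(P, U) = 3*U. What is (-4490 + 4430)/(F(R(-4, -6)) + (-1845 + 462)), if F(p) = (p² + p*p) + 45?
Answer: 2/23 ≈ 0.086957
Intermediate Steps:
F(p) = 45 + 2*p² (F(p) = (p² + p²) + 45 = 2*p² + 45 = 45 + 2*p²)
(-4490 + 4430)/(F(R(-4, -6)) + (-1845 + 462)) = (-4490 + 4430)/((45 + 2*(3*(-6))²) + (-1845 + 462)) = -60/((45 + 2*(-18)²) - 1383) = -60/((45 + 2*324) - 1383) = -60/((45 + 648) - 1383) = -60/(693 - 1383) = -60/(-690) = -60*(-1/690) = 2/23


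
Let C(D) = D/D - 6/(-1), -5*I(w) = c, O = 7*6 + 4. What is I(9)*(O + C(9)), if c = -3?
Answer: 159/5 ≈ 31.800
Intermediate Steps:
O = 46 (O = 42 + 4 = 46)
I(w) = ⅗ (I(w) = -⅕*(-3) = ⅗)
C(D) = 7 (C(D) = 1 - 6*(-1) = 1 + 6 = 7)
I(9)*(O + C(9)) = 3*(46 + 7)/5 = (⅗)*53 = 159/5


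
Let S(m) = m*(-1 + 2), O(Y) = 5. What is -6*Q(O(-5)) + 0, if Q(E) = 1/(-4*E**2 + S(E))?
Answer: 6/95 ≈ 0.063158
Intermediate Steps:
S(m) = m (S(m) = m*1 = m)
Q(E) = 1/(E - 4*E**2) (Q(E) = 1/(-4*E**2 + E) = 1/(E - 4*E**2))
-6*Q(O(-5)) + 0 = -(-6)/(5*(-1 + 4*5)) + 0 = -(-6)/(5*(-1 + 20)) + 0 = -(-6)/(5*19) + 0 = -6*(-1/95) + 0 = 6/95 + 0 = 6/95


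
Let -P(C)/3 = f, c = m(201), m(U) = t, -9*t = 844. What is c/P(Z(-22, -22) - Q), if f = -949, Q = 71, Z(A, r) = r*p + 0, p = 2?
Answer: -844/25623 ≈ -0.032939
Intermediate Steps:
t = -844/9 (t = -⅑*844 = -844/9 ≈ -93.778)
m(U) = -844/9
Z(A, r) = 2*r (Z(A, r) = r*2 + 0 = 2*r + 0 = 2*r)
c = -844/9 ≈ -93.778
P(C) = 2847 (P(C) = -3*(-949) = 2847)
c/P(Z(-22, -22) - Q) = -844/9/2847 = -844/9*1/2847 = -844/25623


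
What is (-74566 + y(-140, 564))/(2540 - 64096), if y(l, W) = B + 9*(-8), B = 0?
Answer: 37319/30778 ≈ 1.2125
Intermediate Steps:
y(l, W) = -72 (y(l, W) = 0 + 9*(-8) = 0 - 72 = -72)
(-74566 + y(-140, 564))/(2540 - 64096) = (-74566 - 72)/(2540 - 64096) = -74638/(-61556) = -74638*(-1/61556) = 37319/30778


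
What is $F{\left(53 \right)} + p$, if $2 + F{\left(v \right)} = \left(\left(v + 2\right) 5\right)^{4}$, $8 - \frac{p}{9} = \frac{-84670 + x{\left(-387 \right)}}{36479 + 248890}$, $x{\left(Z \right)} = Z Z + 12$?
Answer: $\frac{544021820135152}{95123} \approx 5.7191 \cdot 10^{9}$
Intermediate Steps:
$x{\left(Z \right)} = 12 + Z^{2}$ ($x{\left(Z \right)} = Z^{2} + 12 = 12 + Z^{2}$)
$p = \frac{6653523}{95123}$ ($p = 72 - 9 \frac{-84670 + \left(12 + \left(-387\right)^{2}\right)}{36479 + 248890} = 72 - 9 \frac{-84670 + \left(12 + 149769\right)}{285369} = 72 - 9 \left(-84670 + 149781\right) \frac{1}{285369} = 72 - 9 \cdot 65111 \cdot \frac{1}{285369} = 72 - \frac{195333}{95123} = \frac{6653523}{95123} \approx 69.947$)
$F{\left(v \right)} = -2 + \left(10 + 5 v\right)^{4}$ ($F{\left(v \right)} = -2 + \left(\left(v + 2\right) 5\right)^{4} = -2 + \left(\left(2 + v\right) 5\right)^{4} = -2 + \left(10 + 5 v\right)^{4}$)
$F{\left(53 \right)} + p = \left(-2 + 625 \left(2 + 53\right)^{4}\right) + \frac{6653523}{95123} = \left(-2 + 625 \cdot 55^{4}\right) + \frac{6653523}{95123} = \left(-2 + 625 \cdot 9150625\right) + \frac{6653523}{95123} = \left(-2 + 5719140625\right) + \frac{6653523}{95123} = 5719140623 + \frac{6653523}{95123} = \frac{544021820135152}{95123}$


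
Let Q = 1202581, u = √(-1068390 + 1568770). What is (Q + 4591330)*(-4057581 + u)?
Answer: -23509263189291 + 11587822*√125095 ≈ -2.3505e+13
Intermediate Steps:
u = 2*√125095 (u = √500380 = 2*√125095 ≈ 707.38)
(Q + 4591330)*(-4057581 + u) = (1202581 + 4591330)*(-4057581 + 2*√125095) = 5793911*(-4057581 + 2*√125095) = -23509263189291 + 11587822*√125095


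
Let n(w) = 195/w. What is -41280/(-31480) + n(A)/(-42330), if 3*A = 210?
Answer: 203851049/155463980 ≈ 1.3112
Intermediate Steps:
A = 70 (A = (⅓)*210 = 70)
-41280/(-31480) + n(A)/(-42330) = -41280/(-31480) + (195/70)/(-42330) = -41280*(-1/31480) + (195*(1/70))*(-1/42330) = 1032/787 + (39/14)*(-1/42330) = 1032/787 - 13/197540 = 203851049/155463980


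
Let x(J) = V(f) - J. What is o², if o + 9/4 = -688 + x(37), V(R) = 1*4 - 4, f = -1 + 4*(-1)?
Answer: 8462281/16 ≈ 5.2889e+5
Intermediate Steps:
f = -5 (f = -1 - 4 = -5)
V(R) = 0 (V(R) = 4 - 4 = 0)
x(J) = -J (x(J) = 0 - J = -J)
o = -2909/4 (o = -9/4 + (-688 - 1*37) = -9/4 + (-688 - 37) = -9/4 - 725 = -2909/4 ≈ -727.25)
o² = (-2909/4)² = 8462281/16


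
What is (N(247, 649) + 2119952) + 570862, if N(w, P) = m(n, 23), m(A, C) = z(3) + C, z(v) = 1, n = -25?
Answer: 2690838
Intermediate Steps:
m(A, C) = 1 + C
N(w, P) = 24 (N(w, P) = 1 + 23 = 24)
(N(247, 649) + 2119952) + 570862 = (24 + 2119952) + 570862 = 2119976 + 570862 = 2690838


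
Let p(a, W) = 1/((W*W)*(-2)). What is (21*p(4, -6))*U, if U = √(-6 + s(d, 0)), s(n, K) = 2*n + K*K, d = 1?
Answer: -7*I/12 ≈ -0.58333*I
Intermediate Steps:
p(a, W) = -1/(2*W²) (p(a, W) = 1/(W²*(-2)) = 1/(-2*W²) = -1/(2*W²))
s(n, K) = K² + 2*n (s(n, K) = 2*n + K² = K² + 2*n)
U = 2*I (U = √(-6 + (0² + 2*1)) = √(-6 + (0 + 2)) = √(-6 + 2) = √(-4) = 2*I ≈ 2.0*I)
(21*p(4, -6))*U = (21*(-½/(-6)²))*(2*I) = (21*(-½*1/36))*(2*I) = (21*(-1/72))*(2*I) = -7*I/12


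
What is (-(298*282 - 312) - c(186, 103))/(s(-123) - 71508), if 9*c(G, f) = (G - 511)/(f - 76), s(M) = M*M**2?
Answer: 20344607/469567125 ≈ 0.043326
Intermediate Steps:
s(M) = M**3
c(G, f) = (-511 + G)/(9*(-76 + f)) (c(G, f) = ((G - 511)/(f - 76))/9 = ((-511 + G)/(-76 + f))/9 = (-511 + G)/(9*(-76 + f)))
(-(298*282 - 312) - c(186, 103))/(s(-123) - 71508) = (-(298*282 - 312) - (-511 + 186)/(9*(-76 + 103)))/((-123)**3 - 71508) = (-(84036 - 312) - (-325)/(9*27))/(-1860867 - 71508) = (-1*83724 - (-325)/(9*27))/(-1932375) = (-83724 - 1*(-325/243))*(-1/1932375) = (-83724 + 325/243)*(-1/1932375) = -20344607/243*(-1/1932375) = 20344607/469567125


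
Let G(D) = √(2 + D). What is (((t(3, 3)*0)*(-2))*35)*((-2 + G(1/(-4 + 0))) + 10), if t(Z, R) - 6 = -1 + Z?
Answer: 0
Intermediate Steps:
t(Z, R) = 5 + Z (t(Z, R) = 6 + (-1 + Z) = 5 + Z)
(((t(3, 3)*0)*(-2))*35)*((-2 + G(1/(-4 + 0))) + 10) = ((((5 + 3)*0)*(-2))*35)*((-2 + √(2 + 1/(-4 + 0))) + 10) = (((8*0)*(-2))*35)*((-2 + √(2 + 1/(-4))) + 10) = ((0*(-2))*35)*((-2 + √(2 - ¼)) + 10) = (0*35)*((-2 + √(7/4)) + 10) = 0*((-2 + √7/2) + 10) = 0*(8 + √7/2) = 0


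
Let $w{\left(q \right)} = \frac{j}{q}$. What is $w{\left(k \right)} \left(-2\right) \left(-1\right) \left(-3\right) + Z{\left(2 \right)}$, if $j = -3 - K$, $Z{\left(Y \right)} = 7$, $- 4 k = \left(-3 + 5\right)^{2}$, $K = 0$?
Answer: $-11$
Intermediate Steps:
$k = -1$ ($k = - \frac{\left(-3 + 5\right)^{2}}{4} = - \frac{2^{2}}{4} = \left(- \frac{1}{4}\right) 4 = -1$)
$j = -3$ ($j = -3 - 0 = -3 + 0 = -3$)
$w{\left(q \right)} = - \frac{3}{q}$
$w{\left(k \right)} \left(-2\right) \left(-1\right) \left(-3\right) + Z{\left(2 \right)} = - \frac{3}{-1} \left(-2\right) \left(-1\right) \left(-3\right) + 7 = \left(-3\right) \left(-1\right) 2 \left(-3\right) + 7 = 3 \left(-6\right) + 7 = -18 + 7 = -11$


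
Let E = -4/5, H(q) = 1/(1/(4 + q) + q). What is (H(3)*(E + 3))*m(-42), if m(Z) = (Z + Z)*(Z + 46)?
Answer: -1176/5 ≈ -235.20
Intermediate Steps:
H(q) = 1/(q + 1/(4 + q))
E = -⅘ (E = -4*⅕ = -⅘ ≈ -0.80000)
m(Z) = 2*Z*(46 + Z) (m(Z) = (2*Z)*(46 + Z) = 2*Z*(46 + Z))
(H(3)*(E + 3))*m(-42) = (((4 + 3)/(1 + 3² + 4*3))*(-⅘ + 3))*(2*(-42)*(46 - 42)) = ((7/(1 + 9 + 12))*(11/5))*(2*(-42)*4) = ((7/22)*(11/5))*(-336) = (7/10)*(-336) = -1176/5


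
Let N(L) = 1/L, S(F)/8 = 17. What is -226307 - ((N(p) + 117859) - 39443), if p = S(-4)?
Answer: -41442329/136 ≈ -3.0472e+5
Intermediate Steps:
S(F) = 136 (S(F) = 8*17 = 136)
p = 136
-226307 - ((N(p) + 117859) - 39443) = -226307 - ((1/136 + 117859) - 39443) = -226307 - (16028825/136 - 39443) = -226307 - 1*10664577/136 = -226307 - 10664577/136 = -41442329/136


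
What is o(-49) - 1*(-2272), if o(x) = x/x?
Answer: 2273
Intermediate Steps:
o(x) = 1
o(-49) - 1*(-2272) = 1 - 1*(-2272) = 1 + 2272 = 2273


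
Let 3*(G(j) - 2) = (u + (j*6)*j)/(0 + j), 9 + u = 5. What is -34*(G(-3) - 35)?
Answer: 11798/9 ≈ 1310.9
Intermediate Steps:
u = -4 (u = -9 + 5 = -4)
G(j) = 2 + (-4 + 6*j²)/(3*j) (G(j) = 2 + ((-4 + (j*6)*j)/(0 + j))/3 = 2 + ((-4 + (6*j)*j)/j)/3 = 2 + ((-4 + 6*j²)/j)/3 = 2 + (-4 + 6*j²)/(3*j))
-34*(G(-3) - 35) = -34*((2 + 2*(-3) - 4/3/(-3)) - 35) = -34*((2 - 6 - 4/3*(-⅓)) - 35) = -34*((2 - 6 + 4/9) - 35) = -34*(-32/9 - 35) = -34*(-347/9) = 11798/9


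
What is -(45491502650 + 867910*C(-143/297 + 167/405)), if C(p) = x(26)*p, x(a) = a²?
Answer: -3681526154554/81 ≈ -4.5451e+10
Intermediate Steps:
C(p) = 676*p (C(p) = 26²*p = 676*p)
-(45491502650 + 867910*C(-143/297 + 167/405)) = -(45491502650 + 586707160*(-143/297 + 167/405)) = -(45491502650 + 586707160*(-143*1/297 + 167*(1/405))) = -(45491502650 + 586707160*(-13/27 + 167/405)) = -867910/(1/(52415 + 676*(-28/405))) = -867910/(1/(52415 - 18928/405)) = -867910/(1/(21209147/405)) = -867910/405/21209147 = -867910*21209147/405 = -3681526154554/81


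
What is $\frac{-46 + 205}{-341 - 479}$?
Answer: $- \frac{159}{820} \approx -0.1939$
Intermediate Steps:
$\frac{-46 + 205}{-341 - 479} = \frac{159}{-820} = 159 \left(- \frac{1}{820}\right) = - \frac{159}{820}$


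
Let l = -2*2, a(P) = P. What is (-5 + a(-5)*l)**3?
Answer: 3375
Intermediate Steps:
l = -4
(-5 + a(-5)*l)**3 = (-5 - 5*(-4))**3 = (-5 + 20)**3 = 15**3 = 3375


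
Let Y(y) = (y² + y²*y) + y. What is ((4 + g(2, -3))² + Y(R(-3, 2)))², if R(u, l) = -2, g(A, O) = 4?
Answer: 3364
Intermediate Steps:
Y(y) = y + y² + y³ (Y(y) = (y² + y³) + y = y + y² + y³)
((4 + g(2, -3))² + Y(R(-3, 2)))² = ((4 + 4)² - 2*(1 - 2 + (-2)²))² = (8² - 2*(1 - 2 + 4))² = (64 - 2*3)² = (64 - 6)² = 58² = 3364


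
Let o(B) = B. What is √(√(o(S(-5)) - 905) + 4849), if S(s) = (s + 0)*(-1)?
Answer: √(4849 + 30*I) ≈ 69.635 + 0.2154*I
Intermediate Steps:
S(s) = -s (S(s) = s*(-1) = -s)
√(√(o(S(-5)) - 905) + 4849) = √(√(-1*(-5) - 905) + 4849) = √(√(5 - 905) + 4849) = √(√(-900) + 4849) = √(30*I + 4849) = √(4849 + 30*I)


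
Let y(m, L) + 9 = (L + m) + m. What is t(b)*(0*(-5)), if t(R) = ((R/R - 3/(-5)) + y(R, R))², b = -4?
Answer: 0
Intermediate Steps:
y(m, L) = -9 + L + 2*m (y(m, L) = -9 + ((L + m) + m) = -9 + (L + 2*m) = -9 + L + 2*m)
t(R) = (-37/5 + 3*R)² (t(R) = ((R/R - 3/(-5)) + (-9 + R + 2*R))² = ((1 - 3*(-⅕)) + (-9 + 3*R))² = ((1 + ⅗) + (-9 + 3*R))² = (8/5 + (-9 + 3*R))² = (-37/5 + 3*R)²)
t(b)*(0*(-5)) = ((-37 + 15*(-4))²/25)*(0*(-5)) = ((-37 - 60)²/25)*0 = ((1/25)*(-97)²)*0 = ((1/25)*9409)*0 = (9409/25)*0 = 0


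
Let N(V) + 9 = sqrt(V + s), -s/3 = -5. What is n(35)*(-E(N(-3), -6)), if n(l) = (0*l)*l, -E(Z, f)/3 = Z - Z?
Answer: 0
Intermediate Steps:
s = 15 (s = -3*(-5) = 15)
N(V) = -9 + sqrt(15 + V) (N(V) = -9 + sqrt(V + 15) = -9 + sqrt(15 + V))
E(Z, f) = 0 (E(Z, f) = -3*(Z - Z) = -3*0 = 0)
n(l) = 0 (n(l) = 0*l = 0)
n(35)*(-E(N(-3), -6)) = 0*(-1*0) = 0*0 = 0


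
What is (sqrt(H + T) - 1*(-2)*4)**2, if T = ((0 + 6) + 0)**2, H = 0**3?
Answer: 196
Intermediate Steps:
H = 0
T = 36 (T = (6 + 0)**2 = 6**2 = 36)
(sqrt(H + T) - 1*(-2)*4)**2 = (sqrt(0 + 36) - 1*(-2)*4)**2 = (sqrt(36) + 2*4)**2 = (6 + 8)**2 = 14**2 = 196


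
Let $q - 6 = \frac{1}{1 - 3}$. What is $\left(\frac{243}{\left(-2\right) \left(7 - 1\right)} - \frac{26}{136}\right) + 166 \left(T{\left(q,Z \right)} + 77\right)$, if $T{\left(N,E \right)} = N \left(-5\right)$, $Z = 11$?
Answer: $\frac{278683}{34} \approx 8196.6$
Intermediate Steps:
$q = \frac{11}{2}$ ($q = 6 + \frac{1}{1 - 3} = 6 + \frac{1}{-2} = 6 - \frac{1}{2} = \frac{11}{2} \approx 5.5$)
$T{\left(N,E \right)} = - 5 N$
$\left(\frac{243}{\left(-2\right) \left(7 - 1\right)} - \frac{26}{136}\right) + 166 \left(T{\left(q,Z \right)} + 77\right) = \left(\frac{243}{\left(-2\right) \left(7 - 1\right)} - \frac{26}{136}\right) + 166 \left(\left(-5\right) \frac{11}{2} + 77\right) = \left(\frac{243}{\left(-2\right) 6} - \frac{13}{68}\right) + 166 \left(- \frac{55}{2} + 77\right) = \left(\frac{243}{-12} - \frac{13}{68}\right) + 166 \cdot \frac{99}{2} = \left(243 \left(- \frac{1}{12}\right) - \frac{13}{68}\right) + 8217 = \left(- \frac{81}{4} - \frac{13}{68}\right) + 8217 = - \frac{695}{34} + 8217 = \frac{278683}{34}$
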